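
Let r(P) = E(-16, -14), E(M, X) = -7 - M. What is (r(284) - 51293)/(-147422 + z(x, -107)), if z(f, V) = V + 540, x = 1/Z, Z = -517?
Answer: 51284/146989 ≈ 0.34890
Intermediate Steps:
r(P) = 9 (r(P) = -7 - 1*(-16) = -7 + 16 = 9)
x = -1/517 (x = 1/(-517) = -1/517 ≈ -0.0019342)
z(f, V) = 540 + V
(r(284) - 51293)/(-147422 + z(x, -107)) = (9 - 51293)/(-147422 + (540 - 107)) = -51284/(-147422 + 433) = -51284/(-146989) = -51284*(-1/146989) = 51284/146989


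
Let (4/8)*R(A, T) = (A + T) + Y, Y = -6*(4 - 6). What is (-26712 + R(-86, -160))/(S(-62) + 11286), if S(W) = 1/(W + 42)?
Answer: -543600/225719 ≈ -2.4083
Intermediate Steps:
Y = 12 (Y = -6*(-2) = 12)
S(W) = 1/(42 + W)
R(A, T) = 24 + 2*A + 2*T (R(A, T) = 2*((A + T) + 12) = 2*(12 + A + T) = 24 + 2*A + 2*T)
(-26712 + R(-86, -160))/(S(-62) + 11286) = (-26712 + (24 + 2*(-86) + 2*(-160)))/(1/(42 - 62) + 11286) = (-26712 + (24 - 172 - 320))/(1/(-20) + 11286) = (-26712 - 468)/(-1/20 + 11286) = -27180/225719/20 = -27180*20/225719 = -543600/225719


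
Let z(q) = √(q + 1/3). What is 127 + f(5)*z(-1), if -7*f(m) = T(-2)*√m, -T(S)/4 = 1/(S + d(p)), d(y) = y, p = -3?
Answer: 127 - 4*I*√30/105 ≈ 127.0 - 0.20866*I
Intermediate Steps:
T(S) = -4/(-3 + S) (T(S) = -4/(S - 3) = -4/(-3 + S))
z(q) = √(⅓ + q) (z(q) = √(q + ⅓) = √(⅓ + q))
f(m) = -4*√m/35 (f(m) = -(-4/(-3 - 2))*√m/7 = -(-4/(-5))*√m/7 = -(-4*(-⅕))*√m/7 = -4*√m/35)
127 + f(5)*z(-1) = 127 + (-4*√5/35)*(√(3 + 9*(-1))/3) = 127 + (-4*√5/35)*(√(3 - 9)/3) = 127 + (-4*√5/35)*(√(-6)/3) = 127 + (-4*√5/35)*((I*√6)/3) = 127 + (-4*√5/35)*(I*√6/3) = 127 - 4*I*√30/105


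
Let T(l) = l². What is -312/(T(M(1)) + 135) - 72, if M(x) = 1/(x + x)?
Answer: -40200/541 ≈ -74.307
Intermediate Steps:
M(x) = 1/(2*x)
-312/(T(M(1)) + 135) - 72 = -312/(((½)/1)² + 135) - 72 = -312/(((½)*1)² + 135) - 72 = -312/((½)² + 135) - 72 = -312/(¼ + 135) - 72 = -312/(541/4) - 72 = (4/541)*(-312) - 72 = -1248/541 - 72 = -40200/541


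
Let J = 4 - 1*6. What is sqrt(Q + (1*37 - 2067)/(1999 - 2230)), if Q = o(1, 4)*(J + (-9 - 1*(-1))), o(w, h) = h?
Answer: I*sqrt(33990)/33 ≈ 5.5868*I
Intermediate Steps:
J = -2 (J = 4 - 6 = -2)
Q = -40 (Q = 4*(-2 + (-9 - 1*(-1))) = 4*(-2 + (-9 + 1)) = 4*(-2 - 8) = 4*(-10) = -40)
sqrt(Q + (1*37 - 2067)/(1999 - 2230)) = sqrt(-40 + (1*37 - 2067)/(1999 - 2230)) = sqrt(-40 + (37 - 2067)/(-231)) = sqrt(-40 - 2030*(-1/231)) = sqrt(-40 + 290/33) = sqrt(-1030/33) = I*sqrt(33990)/33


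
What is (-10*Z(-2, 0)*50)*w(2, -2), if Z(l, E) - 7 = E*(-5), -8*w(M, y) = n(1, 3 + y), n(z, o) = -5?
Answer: -4375/2 ≈ -2187.5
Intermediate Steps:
w(M, y) = 5/8 (w(M, y) = -⅛*(-5) = 5/8)
Z(l, E) = 7 - 5*E (Z(l, E) = 7 + E*(-5) = 7 - 5*E)
(-10*Z(-2, 0)*50)*w(2, -2) = (-10*(7 - 5*0)*50)*(5/8) = (-10*(7 + 0)*50)*(5/8) = (-10*7*50)*(5/8) = -70*50*(5/8) = -3500*5/8 = -4375/2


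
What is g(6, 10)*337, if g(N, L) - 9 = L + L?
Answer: 9773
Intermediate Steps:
g(N, L) = 9 + 2*L (g(N, L) = 9 + (L + L) = 9 + 2*L)
g(6, 10)*337 = (9 + 2*10)*337 = (9 + 20)*337 = 29*337 = 9773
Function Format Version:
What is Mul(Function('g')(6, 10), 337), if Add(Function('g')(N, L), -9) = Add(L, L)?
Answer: 9773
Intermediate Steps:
Function('g')(N, L) = Add(9, Mul(2, L)) (Function('g')(N, L) = Add(9, Add(L, L)) = Add(9, Mul(2, L)))
Mul(Function('g')(6, 10), 337) = Mul(Add(9, Mul(2, 10)), 337) = Mul(Add(9, 20), 337) = Mul(29, 337) = 9773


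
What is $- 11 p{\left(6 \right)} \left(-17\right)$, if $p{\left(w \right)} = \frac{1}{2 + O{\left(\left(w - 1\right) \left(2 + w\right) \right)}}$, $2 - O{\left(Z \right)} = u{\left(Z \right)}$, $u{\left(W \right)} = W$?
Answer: $- \frac{187}{36} \approx -5.1944$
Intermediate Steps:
$O{\left(Z \right)} = 2 - Z$
$p{\left(w \right)} = \frac{1}{4 - \left(-1 + w\right) \left(2 + w\right)}$ ($p{\left(w \right)} = \frac{1}{2 - \left(-2 + \left(w - 1\right) \left(2 + w\right)\right)} = \frac{1}{2 - \left(-2 + \left(-1 + w\right) \left(2 + w\right)\right)} = \frac{1}{4 - \left(-1 + w\right) \left(2 + w\right)}$)
$- 11 p{\left(6 \right)} \left(-17\right) = - 11 \left(- \frac{1}{-6 + 6 + 6^{2}}\right) \left(-17\right) = - 11 \left(- \frac{1}{-6 + 6 + 36}\right) \left(-17\right) = - 11 \left(- \frac{1}{36}\right) \left(-17\right) = - 11 \left(\left(-1\right) \frac{1}{36}\right) \left(-17\right) = \left(-11\right) \left(- \frac{1}{36}\right) \left(-17\right) = \frac{11}{36} \left(-17\right) = - \frac{187}{36}$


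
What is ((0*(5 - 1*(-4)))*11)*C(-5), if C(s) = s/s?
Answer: 0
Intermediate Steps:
C(s) = 1
((0*(5 - 1*(-4)))*11)*C(-5) = ((0*(5 - 1*(-4)))*11)*1 = ((0*(5 + 4))*11)*1 = ((0*9)*11)*1 = (0*11)*1 = 0*1 = 0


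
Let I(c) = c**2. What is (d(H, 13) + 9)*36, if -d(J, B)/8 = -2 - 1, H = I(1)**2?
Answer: 1188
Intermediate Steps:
H = 1 (H = (1**2)**2 = 1**2 = 1)
d(J, B) = 24 (d(J, B) = -8*(-2 - 1) = -8*(-3) = 24)
(d(H, 13) + 9)*36 = (24 + 9)*36 = 33*36 = 1188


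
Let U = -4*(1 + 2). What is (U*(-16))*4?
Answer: 768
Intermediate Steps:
U = -12 (U = -4*3 = -12)
(U*(-16))*4 = -12*(-16)*4 = 192*4 = 768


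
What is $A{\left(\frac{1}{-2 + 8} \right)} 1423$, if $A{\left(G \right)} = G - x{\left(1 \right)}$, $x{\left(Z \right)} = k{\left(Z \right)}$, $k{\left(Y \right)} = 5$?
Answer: $- \frac{41267}{6} \approx -6877.8$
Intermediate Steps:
$x{\left(Z \right)} = 5$
$A{\left(G \right)} = -5 + G$ ($A{\left(G \right)} = G - 5 = -5 + G$)
$A{\left(\frac{1}{-2 + 8} \right)} 1423 = \left(-5 + \frac{1}{-2 + 8}\right) 1423 = \left(-5 + \frac{1}{6}\right) 1423 = \left(- \frac{29}{6}\right) 1423 = - \frac{41267}{6}$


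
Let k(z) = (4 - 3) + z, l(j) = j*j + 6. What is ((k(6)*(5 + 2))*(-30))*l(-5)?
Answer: -45570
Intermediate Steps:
l(j) = 6 + j² (l(j) = j² + 6 = 6 + j²)
k(z) = 1 + z
((k(6)*(5 + 2))*(-30))*l(-5) = (((1 + 6)*(5 + 2))*(-30))*(6 + (-5)²) = ((7*7)*(-30))*(6 + 25) = (49*(-30))*31 = -1470*31 = -45570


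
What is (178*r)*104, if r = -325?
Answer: -6016400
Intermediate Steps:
(178*r)*104 = (178*(-325))*104 = -57850*104 = -6016400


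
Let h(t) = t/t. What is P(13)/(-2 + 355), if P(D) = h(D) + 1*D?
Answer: 14/353 ≈ 0.039660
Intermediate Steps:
h(t) = 1
P(D) = 1 + D (P(D) = 1 + 1*D = 1 + D)
P(13)/(-2 + 355) = (1 + 13)/(-2 + 355) = 14/353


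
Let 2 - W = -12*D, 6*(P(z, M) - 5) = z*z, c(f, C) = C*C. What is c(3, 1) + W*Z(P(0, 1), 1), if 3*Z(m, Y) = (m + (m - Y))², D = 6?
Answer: 1999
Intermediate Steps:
c(f, C) = C²
P(z, M) = 5 + z²/6 (P(z, M) = 5 + (z*z)/6 = 5 + z²/6)
W = 74 (W = 2 - (-12)*6 = 2 - 1*(-72) = 2 + 72 = 74)
Z(m, Y) = (-Y + 2*m)²/3 (Z(m, Y) = (m + (m - Y))²/3 = (-Y + 2*m)²/3)
c(3, 1) + W*Z(P(0, 1), 1) = 1² + 74*((1 - 2*(5 + (⅙)*0²))²/3) = 1 + 74*((1 - 2*(5 + (⅙)*0))²/3) = 1 + 74*((1 - 2*(5 + 0))²/3) = 1 + 74*((1 - 2*5)²/3) = 1 + 74*((1 - 10)²/3) = 1 + 74*((⅓)*(-9)²) = 1 + 74*((⅓)*81) = 1 + 74*27 = 1 + 1998 = 1999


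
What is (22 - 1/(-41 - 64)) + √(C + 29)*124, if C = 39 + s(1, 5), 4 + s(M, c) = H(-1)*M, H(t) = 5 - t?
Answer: 2311/105 + 124*√70 ≈ 1059.5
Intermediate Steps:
s(M, c) = -4 + 6*M (s(M, c) = -4 + (5 - 1*(-1))*M = -4 + (5 + 1)*M = -4 + 6*M)
C = 41 (C = 39 + (-4 + 6*1) = 39 + (-4 + 6) = 39 + 2 = 41)
(22 - 1/(-41 - 64)) + √(C + 29)*124 = (22 - 1/(-41 - 64)) + √(41 + 29)*124 = (22 - 1/(-105)) + √70*124 = (22 - 1*(-1/105)) + 124*√70 = (22 + 1/105) + 124*√70 = 2311/105 + 124*√70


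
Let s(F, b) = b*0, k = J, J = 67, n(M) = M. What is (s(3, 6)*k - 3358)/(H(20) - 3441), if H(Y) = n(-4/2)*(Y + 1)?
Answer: 3358/3483 ≈ 0.96411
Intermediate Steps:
k = 67
s(F, b) = 0
H(Y) = -2 - 2*Y (H(Y) = (-4/2)*(Y + 1) = (-4*1/2)*(1 + Y) = -2*(1 + Y) = -2 - 2*Y)
(s(3, 6)*k - 3358)/(H(20) - 3441) = (0*67 - 3358)/((-2 - 2*20) - 3441) = (0 - 3358)/((-2 - 40) - 3441) = -3358/(-42 - 3441) = -3358/(-3483) = -3358*(-1/3483) = 3358/3483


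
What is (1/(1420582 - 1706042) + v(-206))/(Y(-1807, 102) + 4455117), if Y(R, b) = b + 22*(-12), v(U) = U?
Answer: -19601587/423903818100 ≈ -4.6241e-5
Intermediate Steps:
Y(R, b) = -264 + b (Y(R, b) = b - 264 = -264 + b)
(1/(1420582 - 1706042) + v(-206))/(Y(-1807, 102) + 4455117) = (1/(1420582 - 1706042) - 206)/((-264 + 102) + 4455117) = (1/(-285460) - 206)/(-162 + 4455117) = (-1/285460 - 206)/4454955 = -58804761/285460*1/4454955 = -19601587/423903818100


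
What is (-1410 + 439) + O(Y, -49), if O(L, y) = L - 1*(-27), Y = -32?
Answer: -976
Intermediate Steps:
O(L, y) = 27 + L (O(L, y) = L + 27 = 27 + L)
(-1410 + 439) + O(Y, -49) = (-1410 + 439) + (27 - 32) = -971 - 5 = -976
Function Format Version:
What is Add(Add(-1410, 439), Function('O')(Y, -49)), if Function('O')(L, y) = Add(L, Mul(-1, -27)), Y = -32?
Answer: -976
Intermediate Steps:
Function('O')(L, y) = Add(27, L) (Function('O')(L, y) = Add(L, 27) = Add(27, L))
Add(Add(-1410, 439), Function('O')(Y, -49)) = Add(Add(-1410, 439), Add(27, -32)) = Add(-971, -5) = -976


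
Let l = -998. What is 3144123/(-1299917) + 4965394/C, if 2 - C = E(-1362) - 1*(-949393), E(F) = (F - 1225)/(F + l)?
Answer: -22277469211128961/2912548984176199 ≈ -7.6488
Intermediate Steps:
E(F) = (-1225 + F)/(-998 + F) (E(F) = (F - 1225)/(F - 998) = (-1225 + F)/(-998 + F))
C = -2240565347/2360 (C = 2 - ((-1225 - 1362)/(-998 - 1362) - 1*(-949393)) = 2 - (-2587/(-2360) + 949393) = 2 - (-1/2360*(-2587) + 949393) = 2 - (2587/2360 + 949393) = 2 - 1*2240570067/2360 = 2 - 2240570067/2360 = -2240565347/2360 ≈ -9.4939e+5)
3144123/(-1299917) + 4965394/C = 3144123/(-1299917) + 4965394/(-2240565347/2360) = 3144123*(-1/1299917) + 4965394*(-2360/2240565347) = -3144123/1299917 - 11718329840/2240565347 = -22277469211128961/2912548984176199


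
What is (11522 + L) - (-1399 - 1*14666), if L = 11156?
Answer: 38743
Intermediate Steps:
(11522 + L) - (-1399 - 1*14666) = (11522 + 11156) - (-1399 - 1*14666) = 22678 - (-1399 - 14666) = 22678 - 1*(-16065) = 22678 + 16065 = 38743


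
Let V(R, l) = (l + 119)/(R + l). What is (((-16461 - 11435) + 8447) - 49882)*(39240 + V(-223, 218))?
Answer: -13579377653/5 ≈ -2.7159e+9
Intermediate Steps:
V(R, l) = (119 + l)/(R + l)
(((-16461 - 11435) + 8447) - 49882)*(39240 + V(-223, 218)) = (((-16461 - 11435) + 8447) - 49882)*(39240 + (119 + 218)/(-223 + 218)) = ((-27896 + 8447) - 49882)*(39240 + 337/(-5)) = (-19449 - 49882)*(39240 - ⅕*337) = -69331*(39240 - 337/5) = -69331*195863/5 = -13579377653/5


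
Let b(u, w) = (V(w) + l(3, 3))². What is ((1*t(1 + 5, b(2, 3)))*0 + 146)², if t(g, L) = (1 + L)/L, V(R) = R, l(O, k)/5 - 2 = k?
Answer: 21316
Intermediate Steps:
l(O, k) = 10 + 5*k
b(u, w) = (25 + w)² (b(u, w) = (w + (10 + 5*3))² = (w + (10 + 15))² = (w + 25)² = (25 + w)²)
t(g, L) = (1 + L)/L
((1*t(1 + 5, b(2, 3)))*0 + 146)² = ((1*((1 + (25 + 3)²)/((25 + 3)²)))*0 + 146)² = ((1*((1 + 28²)/(28²)))*0 + 146)² = ((1*((1 + 784)/784))*0 + 146)² = ((1*((1/784)*785))*0 + 146)² = ((1*(785/784))*0 + 146)² = ((785/784)*0 + 146)² = (0 + 146)² = 146² = 21316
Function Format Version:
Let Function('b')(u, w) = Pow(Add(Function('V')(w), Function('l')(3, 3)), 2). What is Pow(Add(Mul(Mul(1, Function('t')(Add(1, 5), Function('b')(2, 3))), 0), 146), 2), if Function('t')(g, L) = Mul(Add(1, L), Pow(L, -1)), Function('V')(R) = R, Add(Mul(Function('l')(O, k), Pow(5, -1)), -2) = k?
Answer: 21316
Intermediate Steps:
Function('l')(O, k) = Add(10, Mul(5, k))
Function('b')(u, w) = Pow(Add(25, w), 2) (Function('b')(u, w) = Pow(Add(w, Add(10, Mul(5, 3))), 2) = Pow(Add(w, Add(10, 15)), 2) = Pow(Add(w, 25), 2) = Pow(Add(25, w), 2))
Function('t')(g, L) = Mul(Pow(L, -1), Add(1, L))
Pow(Add(Mul(Mul(1, Function('t')(Add(1, 5), Function('b')(2, 3))), 0), 146), 2) = Pow(Add(Mul(Mul(1, Mul(Pow(Pow(Add(25, 3), 2), -1), Add(1, Pow(Add(25, 3), 2)))), 0), 146), 2) = Pow(Add(Mul(Mul(1, Mul(Pow(Pow(28, 2), -1), Add(1, Pow(28, 2)))), 0), 146), 2) = Pow(Add(Mul(Mul(1, Mul(Pow(784, -1), Add(1, 784))), 0), 146), 2) = Pow(Add(Mul(Mul(1, Mul(Rational(1, 784), 785)), 0), 146), 2) = Pow(Add(Mul(Mul(1, Rational(785, 784)), 0), 146), 2) = Pow(Add(Mul(Rational(785, 784), 0), 146), 2) = Pow(Add(0, 146), 2) = Pow(146, 2) = 21316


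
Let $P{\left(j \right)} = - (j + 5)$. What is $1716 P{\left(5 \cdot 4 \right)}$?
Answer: $-42900$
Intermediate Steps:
$P{\left(j \right)} = -5 - j$ ($P{\left(j \right)} = - (5 + j) = -5 - j$)
$1716 P{\left(5 \cdot 4 \right)} = 1716 \left(-5 - 5 \cdot 4\right) = 1716 \left(-5 - 20\right) = 1716 \left(-25\right) = -42900$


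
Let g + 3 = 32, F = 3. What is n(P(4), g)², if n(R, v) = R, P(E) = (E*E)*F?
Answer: 2304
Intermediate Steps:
P(E) = 3*E² (P(E) = (E*E)*3 = E²*3 = 3*E²)
g = 29 (g = -3 + 32 = 29)
n(P(4), g)² = (3*4²)² = (3*16)² = 48² = 2304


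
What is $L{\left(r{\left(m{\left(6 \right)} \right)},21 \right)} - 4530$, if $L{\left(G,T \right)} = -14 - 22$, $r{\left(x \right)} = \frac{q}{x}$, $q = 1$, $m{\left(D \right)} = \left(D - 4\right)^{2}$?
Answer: $-4566$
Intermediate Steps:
$m{\left(D \right)} = \left(-4 + D\right)^{2}$
$r{\left(x \right)} = \frac{1}{x}$ ($r{\left(x \right)} = 1 \frac{1}{x} = \frac{1}{x}$)
$L{\left(G,T \right)} = -36$
$L{\left(r{\left(m{\left(6 \right)} \right)},21 \right)} - 4530 = -36 - 4530 = -4566$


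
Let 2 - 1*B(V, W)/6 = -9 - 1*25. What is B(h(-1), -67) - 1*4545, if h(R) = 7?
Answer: -4329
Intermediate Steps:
B(V, W) = 216 (B(V, W) = 12 - 6*(-9 - 1*25) = 12 - 6*(-9 - 25) = 12 - 6*(-34) = 12 + 204 = 216)
B(h(-1), -67) - 1*4545 = 216 - 1*4545 = 216 - 4545 = -4329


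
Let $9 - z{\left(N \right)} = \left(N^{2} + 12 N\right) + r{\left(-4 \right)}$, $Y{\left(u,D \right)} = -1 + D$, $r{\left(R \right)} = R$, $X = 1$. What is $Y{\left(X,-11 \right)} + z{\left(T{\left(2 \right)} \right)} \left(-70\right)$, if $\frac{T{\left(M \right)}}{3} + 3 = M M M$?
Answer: $27428$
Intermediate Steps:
$T{\left(M \right)} = -9 + 3 M^{3}$ ($T{\left(M \right)} = -9 + 3 M M M = -9 + 3 M^{2} M = -9 + 3 M^{3}$)
$z{\left(N \right)} = 13 - N^{2} - 12 N$ ($z{\left(N \right)} = 9 - \left(\left(N^{2} + 12 N\right) - 4\right) = 9 - \left(-4 + N^{2} + 12 N\right) = 13 - N^{2} - 12 N$)
$Y{\left(X,-11 \right)} + z{\left(T{\left(2 \right)} \right)} \left(-70\right) = \left(-1 - 11\right) + \left(13 - \left(-9 + 3 \cdot 2^{3}\right)^{2} - 12 \left(-9 + 3 \cdot 2^{3}\right)\right) \left(-70\right) = -12 + \left(13 - \left(-9 + 3 \cdot 8\right)^{2} - 12 \left(-9 + 3 \cdot 8\right)\right) \left(-70\right) = -12 + \left(13 - \left(-9 + 24\right)^{2} - 12 \left(-9 + 24\right)\right) \left(-70\right) = -12 + \left(13 - 15^{2} - 180\right) \left(-70\right) = -12 + \left(13 - 225 - 180\right) \left(-70\right) = -12 - -27440 = -12 + 27440 = 27428$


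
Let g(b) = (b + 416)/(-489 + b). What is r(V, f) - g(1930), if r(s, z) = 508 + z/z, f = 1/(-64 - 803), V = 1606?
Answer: 731123/1441 ≈ 507.37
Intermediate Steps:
g(b) = (416 + b)/(-489 + b)
f = -1/867 (f = 1/(-867) = -1/867 ≈ -0.0011534)
r(s, z) = 509 (r(s, z) = 508 + 1 = 509)
r(V, f) - g(1930) = 509 - (416 + 1930)/(-489 + 1930) = 509 - 2346/1441 = 731123/1441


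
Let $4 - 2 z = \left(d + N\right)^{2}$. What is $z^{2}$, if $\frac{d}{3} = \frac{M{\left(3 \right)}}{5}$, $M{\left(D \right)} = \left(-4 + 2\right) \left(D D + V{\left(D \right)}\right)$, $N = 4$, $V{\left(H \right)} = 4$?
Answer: $\frac{2663424}{625} \approx 4261.5$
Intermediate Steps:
$M{\left(D \right)} = -8 - 2 D^{2}$ ($M{\left(D \right)} = \left(-4 + 2\right) \left(D D + 4\right) = - 2 \left(D^{2} + 4\right) = - 2 \left(4 + D^{2}\right) = -8 - 2 D^{2}$)
$d = - \frac{78}{5}$ ($d = 3 \frac{-8 - 2 \cdot 3^{2}}{5} = 3 \left(-8 - 18\right) \frac{1}{5} = 3 \left(\left(-26\right) \frac{1}{5}\right) = 3 \left(- \frac{26}{5}\right) = - \frac{78}{5} \approx -15.6$)
$z = - \frac{1632}{25}$ ($z = 2 - \frac{\left(- \frac{78}{5} + 4\right)^{2}}{2} = 2 - \frac{\left(- \frac{58}{5}\right)^{2}}{2} = 2 - \frac{1682}{25} = - \frac{1632}{25} \approx -65.28$)
$z^{2} = \left(- \frac{1632}{25}\right)^{2} = \frac{2663424}{625}$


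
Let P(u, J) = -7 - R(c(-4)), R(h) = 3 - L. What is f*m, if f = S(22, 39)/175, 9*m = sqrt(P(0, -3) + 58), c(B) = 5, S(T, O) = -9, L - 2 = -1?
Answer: -1/25 ≈ -0.040000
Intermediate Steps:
L = 1 (L = 2 - 1 = 1)
R(h) = 2 (R(h) = 3 - 1*1 = 3 - 1 = 2)
P(u, J) = -9 (P(u, J) = -7 - 1*2 = -7 - 2 = -9)
m = 7/9 (m = sqrt(-9 + 58)/9 = sqrt(49)/9 = (1/9)*7 = 7/9 ≈ 0.77778)
f = -9/175 ≈ -0.051429
f*m = -9/175*7/9 = -1/25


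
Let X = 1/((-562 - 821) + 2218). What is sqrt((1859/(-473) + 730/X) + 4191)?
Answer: sqrt(1134799842)/43 ≈ 783.41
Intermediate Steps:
X = 1/835 (X = 1/(-1383 + 2218) = 1/835 ≈ 0.0011976)
sqrt((1859/(-473) + 730/X) + 4191) = sqrt((1859/(-473) + 730/(1/835)) + 4191) = sqrt((1859*(-1/473) + 730*835) + 4191) = sqrt((-169/43 + 609550) + 4191) = sqrt(26210481/43 + 4191) = sqrt(26390694/43) = sqrt(1134799842)/43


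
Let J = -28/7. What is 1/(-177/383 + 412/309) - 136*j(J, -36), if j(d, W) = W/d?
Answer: -1224075/1001 ≈ -1222.9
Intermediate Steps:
J = -4 (J = -28*⅐ = -4)
j(d, W) = W/d
1/(-177/383 + 412/309) - 136*j(J, -36) = 1/(-177/383 + 412/309) - (-4896)/(-4) = 1/(-177*1/383 + 412*(1/309)) - (-4896)*(-1)/4 = 1/(-177/383 + 4/3) - 136*9 = 1/(1001/1149) - 1224 = 1149/1001 - 1224 = -1224075/1001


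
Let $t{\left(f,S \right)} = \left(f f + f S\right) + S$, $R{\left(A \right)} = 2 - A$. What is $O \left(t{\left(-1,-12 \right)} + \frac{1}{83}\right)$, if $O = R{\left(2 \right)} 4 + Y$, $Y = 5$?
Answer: $\frac{420}{83} \approx 5.0602$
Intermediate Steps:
$t{\left(f,S \right)} = S + f^{2} + S f$ ($t{\left(f,S \right)} = \left(f^{2} + S f\right) + S = S + f^{2} + S f$)
$O = 5$ ($O = \left(2 - 2\right) 4 + 5 = 0 \cdot 4 + 5 = 0 + 5 = 5$)
$O \left(t{\left(-1,-12 \right)} + \frac{1}{83}\right) = 5 \left(\left(-12 + \left(-1\right)^{2} - -12\right) + \frac{1}{83}\right) = 5 \left(\left(-12 + 1 + 12\right) + \frac{1}{83}\right) = 5 \left(1 + \frac{1}{83}\right) = 5 \cdot \frac{84}{83} = \frac{420}{83}$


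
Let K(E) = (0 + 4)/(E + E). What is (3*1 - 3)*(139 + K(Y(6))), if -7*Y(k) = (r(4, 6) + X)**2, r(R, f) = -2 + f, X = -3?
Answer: 0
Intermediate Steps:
Y(k) = -1/7 (Y(k) = -((-2 + 6) - 3)**2/7 = -(4 - 3)**2/7 = -1/7*1**2 = -1/7*1 = -1/7)
K(E) = 2/E (K(E) = 4/((2*E)) = 4*(1/(2*E)) = 2/E)
(3*1 - 3)*(139 + K(Y(6))) = (3*1 - 3)*(139 + 2/(-1/7)) = (3 - 3)*(139 + 2*(-7)) = 0*(139 - 14) = 0*125 = 0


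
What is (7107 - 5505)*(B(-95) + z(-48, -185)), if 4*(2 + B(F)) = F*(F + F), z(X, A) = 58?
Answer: 7318737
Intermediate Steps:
B(F) = -2 + F**2/2 (B(F) = -2 + (F*(F + F))/4 = -2 + (F*(2*F))/4 = -2 + (2*F**2)/4 = -2 + F**2/2)
(7107 - 5505)*(B(-95) + z(-48, -185)) = (7107 - 5505)*((-2 + (1/2)*(-95)**2) + 58) = 1602*((-2 + (1/2)*9025) + 58) = 1602*((-2 + 9025/2) + 58) = 1602*(9021/2 + 58) = 1602*(9137/2) = 7318737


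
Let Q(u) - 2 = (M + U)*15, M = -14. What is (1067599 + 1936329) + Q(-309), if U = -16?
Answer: 3003480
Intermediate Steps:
Q(u) = -448 (Q(u) = 2 + (-14 - 16)*15 = 2 - 30*15 = 2 - 450 = -448)
(1067599 + 1936329) + Q(-309) = (1067599 + 1936329) - 448 = 3003928 - 448 = 3003480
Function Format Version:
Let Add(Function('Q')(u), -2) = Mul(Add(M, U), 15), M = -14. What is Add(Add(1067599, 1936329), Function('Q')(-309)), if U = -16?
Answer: 3003480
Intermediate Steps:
Function('Q')(u) = -448 (Function('Q')(u) = Add(2, Mul(Add(-14, -16), 15)) = Add(2, Mul(-30, 15)) = Add(2, -450) = -448)
Add(Add(1067599, 1936329), Function('Q')(-309)) = Add(Add(1067599, 1936329), -448) = Add(3003928, -448) = 3003480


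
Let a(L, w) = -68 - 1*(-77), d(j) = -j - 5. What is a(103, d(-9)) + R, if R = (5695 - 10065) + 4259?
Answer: -102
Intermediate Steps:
d(j) = -5 - j
a(L, w) = 9 (a(L, w) = -68 + 77 = 9)
R = -111 (R = -4370 + 4259 = -111)
a(103, d(-9)) + R = 9 - 111 = -102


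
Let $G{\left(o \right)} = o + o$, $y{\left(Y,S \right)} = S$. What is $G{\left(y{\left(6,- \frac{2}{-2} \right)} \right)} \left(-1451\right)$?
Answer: $-2902$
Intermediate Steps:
$G{\left(o \right)} = 2 o$
$G{\left(y{\left(6,- \frac{2}{-2} \right)} \right)} \left(-1451\right) = 2 \left(- \frac{2}{-2}\right) \left(-1451\right) = 2 \left(\left(-2\right) \left(- \frac{1}{2}\right)\right) \left(-1451\right) = 2 \cdot 1 \left(-1451\right) = 2 \left(-1451\right) = -2902$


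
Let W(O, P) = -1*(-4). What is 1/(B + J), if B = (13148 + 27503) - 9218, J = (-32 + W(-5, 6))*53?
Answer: 1/29949 ≈ 3.3390e-5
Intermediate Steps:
W(O, P) = 4
J = -1484 (J = (-32 + 4)*53 = -28*53 = -1484)
B = 31433 (B = 40651 - 9218 = 31433)
1/(B + J) = 1/(31433 - 1484) = 1/29949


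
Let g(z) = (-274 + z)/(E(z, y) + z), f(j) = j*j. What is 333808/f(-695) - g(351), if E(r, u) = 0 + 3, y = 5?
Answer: 80975107/170990850 ≈ 0.47356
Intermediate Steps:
f(j) = j²
E(r, u) = 3
g(z) = (-274 + z)/(3 + z)
333808/f(-695) - g(351) = 333808/((-695)²) - (-274 + 351)/(3 + 351) = 333808/483025 - 77/354 = 80975107/170990850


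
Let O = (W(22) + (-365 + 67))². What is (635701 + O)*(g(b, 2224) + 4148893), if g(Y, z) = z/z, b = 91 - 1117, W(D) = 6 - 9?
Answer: 3013350009988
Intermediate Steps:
W(D) = -3
b = -1026
O = 90601 (O = (-3 + (-365 + 67))² = (-3 - 298)² = (-301)² = 90601)
g(Y, z) = 1
(635701 + O)*(g(b, 2224) + 4148893) = (635701 + 90601)*(1 + 4148893) = 726302*4148894 = 3013350009988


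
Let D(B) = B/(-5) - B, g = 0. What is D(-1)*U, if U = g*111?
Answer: 0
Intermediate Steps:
U = 0 (U = 0*111 = 0)
D(B) = -6*B/5 (D(B) = B*(-⅕) - B = -B/5 - B = -6*B/5)
D(-1)*U = -6/5*(-1)*0 = (6/5)*0 = 0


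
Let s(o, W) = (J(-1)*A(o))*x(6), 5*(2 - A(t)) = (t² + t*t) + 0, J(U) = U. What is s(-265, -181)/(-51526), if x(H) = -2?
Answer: 28088/25763 ≈ 1.0902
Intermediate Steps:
A(t) = 2 - 2*t²/5 (A(t) = 2 - ((t² + t*t) + 0)/5 = 2 - ((t² + t²) + 0)/5 = 2 - (2*t² + 0)/5 = 2 - 2*t²/5)
s(o, W) = 4 - 4*o²/5 (s(o, W) = -(2 - 2*o²/5)*(-2) = (-2 + 2*o²/5)*(-2) = 4 - 4*o²/5)
s(-265, -181)/(-51526) = (4 - ⅘*(-265)²)/(-51526) = (4 - ⅘*70225)*(-1/51526) = (4 - 56180)*(-1/51526) = -56176*(-1/51526) = 28088/25763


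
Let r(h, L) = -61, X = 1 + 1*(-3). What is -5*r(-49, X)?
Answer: 305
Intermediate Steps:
X = -2 (X = 1 - 3 = -2)
-5*r(-49, X) = -5*(-61) = 305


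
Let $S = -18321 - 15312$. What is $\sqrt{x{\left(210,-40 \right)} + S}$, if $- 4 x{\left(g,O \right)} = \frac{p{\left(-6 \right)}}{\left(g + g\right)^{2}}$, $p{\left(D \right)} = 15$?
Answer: $\frac{i \sqrt{23731444815}}{840} \approx 183.39 i$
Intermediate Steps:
$x{\left(g,O \right)} = - \frac{15}{16 g^{2}}$ ($x{\left(g,O \right)} = - \frac{15 \frac{1}{\left(g + g\right)^{2}}}{4} = - \frac{15 \frac{1}{\left(2 g\right)^{2}}}{4} = - \frac{15 \frac{1}{4 g^{2}}}{4} = - \frac{\frac{15}{4} \frac{1}{g^{2}}}{4} = - \frac{15}{16 g^{2}}$)
$S = -33633$ ($S = -18321 - 15312 = -33633$)
$\sqrt{x{\left(210,-40 \right)} + S} = \sqrt{- \frac{15}{16 \cdot 44100} - 33633} = \sqrt{\left(- \frac{15}{16}\right) \frac{1}{44100} - 33633} = \sqrt{- \frac{1}{47040} - 33633} = \sqrt{- \frac{1582096321}{47040}} = \frac{i \sqrt{23731444815}}{840}$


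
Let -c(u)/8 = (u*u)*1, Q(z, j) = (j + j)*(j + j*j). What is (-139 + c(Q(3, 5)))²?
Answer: 518600179321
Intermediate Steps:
Q(z, j) = 2*j*(j + j²) (Q(z, j) = (2*j)*(j + j²) = 2*j*(j + j²))
c(u) = -8*u² (c(u) = -8*u*u = -8*u²)
(-139 + c(Q(3, 5)))² = (-139 - 8*2500*(1 + 5)²)² = (-139 - 8*(2*25*6)²)² = (-139 - 8*300²)² = (-139 - 8*90000)² = (-139 - 720000)² = (-720139)² = 518600179321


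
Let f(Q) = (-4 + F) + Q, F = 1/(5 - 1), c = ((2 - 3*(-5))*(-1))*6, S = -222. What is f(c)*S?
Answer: 46953/2 ≈ 23477.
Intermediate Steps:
c = -102 (c = ((2 + 15)*(-1))*6 = (17*(-1))*6 = -17*6 = -102)
F = 1/4 ≈ 0.25000
f(Q) = -15/4 + Q (f(Q) = (-4 + 1/4) + Q = -15/4 + Q)
f(c)*S = (-15/4 - 102)*(-222) = -423/4*(-222) = 46953/2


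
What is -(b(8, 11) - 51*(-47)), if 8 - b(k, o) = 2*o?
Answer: -2383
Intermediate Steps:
b(k, o) = 8 - 2*o
-(b(8, 11) - 51*(-47)) = -((8 - 2*11) - 51*(-47)) = -((8 - 22) + 2397) = -(-14 + 2397) = -1*2383 = -2383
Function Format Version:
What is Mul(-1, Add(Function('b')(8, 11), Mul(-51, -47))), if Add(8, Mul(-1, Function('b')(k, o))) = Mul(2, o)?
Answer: -2383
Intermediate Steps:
Function('b')(k, o) = Add(8, Mul(-2, o)) (Function('b')(k, o) = Add(8, Mul(-1, Mul(2, o))) = Add(8, Mul(-2, o)))
Mul(-1, Add(Function('b')(8, 11), Mul(-51, -47))) = Mul(-1, Add(Add(8, Mul(-2, 11)), Mul(-51, -47))) = Mul(-1, Add(Add(8, -22), 2397)) = Mul(-1, Add(-14, 2397)) = Mul(-1, 2383) = -2383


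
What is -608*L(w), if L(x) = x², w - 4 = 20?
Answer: -350208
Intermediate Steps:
w = 24 (w = 4 + 20 = 24)
-608*L(w) = -608*24² = -608*576 = -350208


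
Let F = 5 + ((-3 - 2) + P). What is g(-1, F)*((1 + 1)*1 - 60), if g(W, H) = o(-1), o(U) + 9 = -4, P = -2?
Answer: 754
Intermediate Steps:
o(U) = -13 (o(U) = -9 - 4 = -13)
F = -2 (F = 5 + ((-3 - 2) - 2) = 5 + (-5 - 2) = 5 - 7 = -2)
g(W, H) = -13
g(-1, F)*((1 + 1)*1 - 60) = -13*((1 + 1)*1 - 60) = -13*(2*1 - 60) = -13*(2 - 60) = -13*(-58) = 754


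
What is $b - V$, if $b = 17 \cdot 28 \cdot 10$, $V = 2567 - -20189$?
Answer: $-17996$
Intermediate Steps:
$V = 22756$ ($V = 2567 + 20189 = 22756$)
$b = 4760$ ($b = 476 \cdot 10 = 4760$)
$b - V = 4760 - 22756 = -17996$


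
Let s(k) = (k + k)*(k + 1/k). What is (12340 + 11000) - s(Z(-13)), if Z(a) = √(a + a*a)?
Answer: 23026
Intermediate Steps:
Z(a) = √(a + a²)
s(k) = 2*k*(k + 1/k) (s(k) = (2*k)*(k + 1/k) = 2*k*(k + 1/k))
(12340 + 11000) - s(Z(-13)) = (12340 + 11000) - (2 + 2*(√(-13*(1 - 13)))²) = 23340 - (2 + 2*(√(-13*(-12)))²) = 23340 - (2 + 2*(√156)²) = 23340 - (2 + 2*(2*√39)²) = 23340 - (2 + 2*156) = 23340 - (2 + 312) = 23340 - 1*314 = 23340 - 314 = 23026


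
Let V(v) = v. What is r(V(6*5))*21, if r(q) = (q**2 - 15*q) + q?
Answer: 10080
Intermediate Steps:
r(q) = q**2 - 14*q
r(V(6*5))*21 = ((6*5)*(-14 + 6*5))*21 = (30*(-14 + 30))*21 = (30*16)*21 = 480*21 = 10080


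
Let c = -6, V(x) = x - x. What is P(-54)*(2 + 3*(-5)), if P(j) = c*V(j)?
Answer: 0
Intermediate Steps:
V(x) = 0
P(j) = 0 (P(j) = -6*0 = 0)
P(-54)*(2 + 3*(-5)) = 0*(2 + 3*(-5)) = 0*(2 - 15) = 0*(-13) = 0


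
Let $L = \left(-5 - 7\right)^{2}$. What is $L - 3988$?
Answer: $-3844$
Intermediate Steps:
$L = 144$ ($L = \left(-12\right)^{2} = 144$)
$L - 3988 = 144 - 3988 = -3844$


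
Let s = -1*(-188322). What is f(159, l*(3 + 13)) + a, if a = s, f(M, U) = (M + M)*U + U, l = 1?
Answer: 193426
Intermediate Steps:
s = 188322
f(M, U) = U + 2*M*U (f(M, U) = (2*M)*U + U = 2*M*U + U = U + 2*M*U)
a = 188322
f(159, l*(3 + 13)) + a = (1*(3 + 13))*(1 + 2*159) + 188322 = (1*16)*(1 + 318) + 188322 = 16*319 + 188322 = 5104 + 188322 = 193426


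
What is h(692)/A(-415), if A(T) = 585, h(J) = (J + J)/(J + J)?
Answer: 1/585 ≈ 0.0017094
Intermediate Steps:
h(J) = 1 (h(J) = (2*J)/((2*J)) = (2*J)*(1/(2*J)) = 1)
h(692)/A(-415) = 1/585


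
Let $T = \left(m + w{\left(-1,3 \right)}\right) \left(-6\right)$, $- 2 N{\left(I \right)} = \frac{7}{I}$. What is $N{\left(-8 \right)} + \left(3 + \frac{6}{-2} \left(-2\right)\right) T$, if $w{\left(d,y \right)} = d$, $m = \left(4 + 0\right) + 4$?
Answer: $- \frac{6041}{16} \approx -377.56$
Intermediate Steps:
$m = 8$ ($m = 4 + 4 = 8$)
$N{\left(I \right)} = - \frac{7}{2 I}$ ($N{\left(I \right)} = - \frac{7 \frac{1}{I}}{2} = - \frac{7}{2 I}$)
$T = -42$ ($T = \left(8 - 1\right) \left(-6\right) = 7 \left(-6\right) = -42$)
$N{\left(-8 \right)} + \left(3 + \frac{6}{-2} \left(-2\right)\right) T = - \frac{7}{2 \left(-8\right)} + \left(3 + \frac{6}{-2} \left(-2\right)\right) \left(-42\right) = \left(- \frac{7}{2}\right) \left(- \frac{1}{8}\right) + \left(3 + 6 \left(- \frac{1}{2}\right) \left(-2\right)\right) \left(-42\right) = \frac{7}{16} + \left(3 - -6\right) \left(-42\right) = \frac{7}{16} + \left(3 + 6\right) \left(-42\right) = \frac{7}{16} + 9 \left(-42\right) = \frac{7}{16} - 378 = - \frac{6041}{16}$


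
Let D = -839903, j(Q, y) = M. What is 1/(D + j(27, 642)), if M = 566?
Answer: -1/839337 ≈ -1.1914e-6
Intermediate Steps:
j(Q, y) = 566
1/(D + j(27, 642)) = 1/(-839903 + 566) = 1/(-839337) = -1/839337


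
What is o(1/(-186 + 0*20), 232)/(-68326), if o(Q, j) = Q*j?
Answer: 58/3177159 ≈ 1.8255e-5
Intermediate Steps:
o(1/(-186 + 0*20), 232)/(-68326) = (232/(-186 + 0*20))/(-68326) = (232/(-186 + 0))*(-1/68326) = (232/(-186))*(-1/68326) = -1/186*232*(-1/68326) = -116/93*(-1/68326) = 58/3177159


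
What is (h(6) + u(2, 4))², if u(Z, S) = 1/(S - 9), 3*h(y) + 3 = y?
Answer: 16/25 ≈ 0.64000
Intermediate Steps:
h(y) = -1 + y/3
u(Z, S) = 1/(-9 + S)
(h(6) + u(2, 4))² = ((-1 + (⅓)*6) + 1/(-9 + 4))² = ((-1 + 2) + 1/(-5))² = (1 - ⅕)² = (⅘)² = 16/25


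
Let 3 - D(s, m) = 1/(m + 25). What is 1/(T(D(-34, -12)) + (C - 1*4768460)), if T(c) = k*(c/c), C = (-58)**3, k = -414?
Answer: -1/4963986 ≈ -2.0145e-7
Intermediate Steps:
D(s, m) = 3 - 1/(25 + m) (D(s, m) = 3 - 1/(m + 25) = 3 - 1/(25 + m))
C = -195112
T(c) = -414 (T(c) = -414*c/c = -414*1 = -414)
1/(T(D(-34, -12)) + (C - 1*4768460)) = 1/(-414 + (-195112 - 1*4768460)) = 1/(-414 + (-195112 - 4768460)) = 1/(-414 - 4963572) = 1/(-4963986) = -1/4963986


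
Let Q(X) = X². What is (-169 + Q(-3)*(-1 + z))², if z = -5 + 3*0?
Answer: 49729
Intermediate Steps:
z = -5 (z = -5 + 0 = -5)
(-169 + Q(-3)*(-1 + z))² = (-169 + (-3)²*(-1 - 5))² = (-169 + 9*(-6))² = (-169 - 54)² = (-223)² = 49729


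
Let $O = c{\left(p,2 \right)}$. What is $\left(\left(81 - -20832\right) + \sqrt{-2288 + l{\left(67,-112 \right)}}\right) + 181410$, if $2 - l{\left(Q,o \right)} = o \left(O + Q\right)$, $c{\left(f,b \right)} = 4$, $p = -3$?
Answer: $202323 + \sqrt{5666} \approx 2.024 \cdot 10^{5}$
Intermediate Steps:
$O = 4$
$l{\left(Q,o \right)} = 2 - o \left(4 + Q\right)$
$\left(\left(81 - -20832\right) + \sqrt{-2288 + l{\left(67,-112 \right)}}\right) + 181410 = \left(\left(81 - -20832\right) + \sqrt{-2288 - \left(-450 - 7504\right)}\right) + 181410 = \left(\left(81 + 20832\right) + \sqrt{-2288 + \left(2 + 448 + 7504\right)}\right) + 181410 = \left(20913 + \sqrt{-2288 + 7954}\right) + 181410 = \left(20913 + \sqrt{5666}\right) + 181410 = 202323 + \sqrt{5666}$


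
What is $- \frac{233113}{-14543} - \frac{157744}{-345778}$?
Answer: $\frac{41449708953}{2514324727} \approx 16.485$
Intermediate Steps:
$- \frac{233113}{-14543} - \frac{157744}{-345778} = \left(-233113\right) \left(- \frac{1}{14543}\right) - - \frac{78872}{172889} = \frac{233113}{14543} + \frac{78872}{172889} = \frac{41449708953}{2514324727}$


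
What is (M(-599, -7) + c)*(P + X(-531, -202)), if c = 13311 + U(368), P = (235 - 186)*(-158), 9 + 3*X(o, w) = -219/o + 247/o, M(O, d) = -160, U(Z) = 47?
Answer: -162834455974/1593 ≈ -1.0222e+8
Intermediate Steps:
X(o, w) = -3 + 28/(3*o) (X(o, w) = -3 + (-219/o + 247/o)/3 = -3 + (28/o)/3 = -3 + 28/(3*o))
P = -7742 (P = 49*(-158) = -7742)
c = 13358 (c = 13311 + 47 = 13358)
(M(-599, -7) + c)*(P + X(-531, -202)) = (-160 + 13358)*(-7742 + (-3 + (28/3)/(-531))) = 13198*(-7742 + (-3 + (28/3)*(-1/531))) = 13198*(-7742 + (-3 - 28/1593)) = 13198*(-7742 - 4807/1593) = 13198*(-12337813/1593) = -162834455974/1593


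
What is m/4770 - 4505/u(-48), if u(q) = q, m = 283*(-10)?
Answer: 711767/7632 ≈ 93.261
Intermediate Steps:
m = -2830
m/4770 - 4505/u(-48) = -2830/4770 - 4505/(-48) = -2830*1/4770 - 4505*(-1/48) = -283/477 + 4505/48 = 711767/7632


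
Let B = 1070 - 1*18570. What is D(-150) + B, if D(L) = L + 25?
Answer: -17625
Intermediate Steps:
D(L) = 25 + L
B = -17500 (B = 1070 - 18570 = -17500)
D(-150) + B = (25 - 150) - 17500 = -125 - 17500 = -17625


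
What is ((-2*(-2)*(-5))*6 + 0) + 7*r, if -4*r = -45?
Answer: -165/4 ≈ -41.250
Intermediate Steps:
r = 45/4 (r = -¼*(-45) = 45/4 ≈ 11.250)
((-2*(-2)*(-5))*6 + 0) + 7*r = ((-2*(-2)*(-5))*6 + 0) + 7*(45/4) = ((4*(-5))*6 + 0) + 315/4 = (-20*6 + 0) + 315/4 = (-120 + 0) + 315/4 = -120 + 315/4 = -165/4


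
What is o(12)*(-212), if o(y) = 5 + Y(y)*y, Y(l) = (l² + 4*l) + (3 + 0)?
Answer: -497140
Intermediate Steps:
Y(l) = 3 + l² + 4*l (Y(l) = (l² + 4*l) + 3 = 3 + l² + 4*l)
o(y) = 5 + y*(3 + y² + 4*y) (o(y) = 5 + (3 + y² + 4*y)*y = 5 + y*(3 + y² + 4*y))
o(12)*(-212) = (5 + 12*(3 + 12² + 4*12))*(-212) = (5 + 12*(3 + 144 + 48))*(-212) = (5 + 12*195)*(-212) = (5 + 2340)*(-212) = 2345*(-212) = -497140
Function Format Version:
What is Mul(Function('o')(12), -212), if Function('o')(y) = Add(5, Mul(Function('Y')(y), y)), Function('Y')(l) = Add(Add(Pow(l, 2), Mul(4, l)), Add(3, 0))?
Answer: -497140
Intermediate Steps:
Function('Y')(l) = Add(3, Pow(l, 2), Mul(4, l)) (Function('Y')(l) = Add(Add(Pow(l, 2), Mul(4, l)), 3) = Add(3, Pow(l, 2), Mul(4, l)))
Function('o')(y) = Add(5, Mul(y, Add(3, Pow(y, 2), Mul(4, y)))) (Function('o')(y) = Add(5, Mul(Add(3, Pow(y, 2), Mul(4, y)), y)) = Add(5, Mul(y, Add(3, Pow(y, 2), Mul(4, y)))))
Mul(Function('o')(12), -212) = Mul(Add(5, Mul(12, Add(3, Pow(12, 2), Mul(4, 12)))), -212) = Mul(Add(5, Mul(12, Add(3, 144, 48))), -212) = Mul(Add(5, Mul(12, 195)), -212) = Mul(Add(5, 2340), -212) = Mul(2345, -212) = -497140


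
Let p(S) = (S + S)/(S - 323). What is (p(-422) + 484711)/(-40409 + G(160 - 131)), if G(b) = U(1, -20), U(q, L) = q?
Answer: -361110539/30103960 ≈ -11.995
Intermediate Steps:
G(b) = 1
p(S) = 2*S/(-323 + S) (p(S) = (2*S)/(-323 + S) = 2*S/(-323 + S))
(p(-422) + 484711)/(-40409 + G(160 - 131)) = (2*(-422)/(-323 - 422) + 484711)/(-40409 + 1) = (2*(-422)/(-745) + 484711)/(-40408) = (2*(-422)*(-1/745) + 484711)*(-1/40408) = (844/745 + 484711)*(-1/40408) = (361110539/745)*(-1/40408) = -361110539/30103960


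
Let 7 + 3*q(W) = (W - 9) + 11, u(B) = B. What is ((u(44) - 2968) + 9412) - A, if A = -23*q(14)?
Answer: 6557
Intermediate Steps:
q(W) = -5/3 + W/3 (q(W) = -7/3 + ((W - 9) + 11)/3 = -7/3 + ((-9 + W) + 11)/3 = -7/3 + (2 + W)/3 = -7/3 + (⅔ + W/3) = -5/3 + W/3)
A = -69 (A = -23*(-5/3 + (⅓)*14) = -23*(-5/3 + 14/3) = -23*3 = -69)
((u(44) - 2968) + 9412) - A = ((44 - 2968) + 9412) - 1*(-69) = (-2924 + 9412) + 69 = 6488 + 69 = 6557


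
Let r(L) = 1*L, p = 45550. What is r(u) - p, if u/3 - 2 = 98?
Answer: -45250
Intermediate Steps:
u = 300 (u = 6 + 3*98 = 6 + 294 = 300)
r(L) = L
r(u) - p = 300 - 1*45550 = 300 - 45550 = -45250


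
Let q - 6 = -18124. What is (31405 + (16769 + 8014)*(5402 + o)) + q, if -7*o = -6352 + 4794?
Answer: 975849285/7 ≈ 1.3941e+8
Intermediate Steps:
q = -18118 (q = 6 - 18124 = -18118)
o = 1558/7 (o = -(-6352 + 4794)/7 = -⅐*(-1558) = 1558/7 ≈ 222.57)
(31405 + (16769 + 8014)*(5402 + o)) + q = (31405 + (16769 + 8014)*(5402 + 1558/7)) - 18118 = (31405 + 24783*(39372/7)) - 18118 = (31405 + 975756276/7) - 18118 = 975976111/7 - 18118 = 975849285/7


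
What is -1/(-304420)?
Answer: 1/304420 ≈ 3.2849e-6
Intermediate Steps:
-1/(-304420) = -1*(-1/304420) = 1/304420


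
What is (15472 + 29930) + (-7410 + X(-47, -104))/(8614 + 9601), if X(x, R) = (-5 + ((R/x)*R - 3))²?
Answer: 1826946215044/40236935 ≈ 45405.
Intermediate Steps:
X(x, R) = (-8 + R²/x)² (X(x, R) = (-5 + ((R/x)*R - 3))² = (-5 + (R²/x - 3))² = (-5 + (-3 + R²/x))² = (-8 + R²/x)²)
(15472 + 29930) + (-7410 + X(-47, -104))/(8614 + 9601) = (15472 + 29930) + (-7410 + ((-104)² - 8*(-47))²/(-47)²)/(8614 + 9601) = 45402 + (-7410 + (10816 + 376)²/2209)/18215 = 45402 + (-7410 + (1/2209)*11192²)*(1/18215) = 45402 + (-7410 + (1/2209)*125260864)*(1/18215) = 45402 + (-7410 + 125260864/2209)*(1/18215) = 45402 + (108892174/2209)*(1/18215) = 45402 + 108892174/40236935 = 1826946215044/40236935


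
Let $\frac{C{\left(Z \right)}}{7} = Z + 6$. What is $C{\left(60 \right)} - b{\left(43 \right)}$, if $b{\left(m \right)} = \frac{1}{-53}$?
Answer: $\frac{24487}{53} \approx 462.02$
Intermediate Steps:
$C{\left(Z \right)} = 42 + 7 Z$ ($C{\left(Z \right)} = 7 \left(Z + 6\right) = 7 \left(6 + Z\right) = 42 + 7 Z$)
$b{\left(m \right)} = - \frac{1}{53}$
$C{\left(60 \right)} - b{\left(43 \right)} = \left(42 + 7 \cdot 60\right) - - \frac{1}{53} = \left(42 + 420\right) + \frac{1}{53} = 462 + \frac{1}{53} = \frac{24487}{53}$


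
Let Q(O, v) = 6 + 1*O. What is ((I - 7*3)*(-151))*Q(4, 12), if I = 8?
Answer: 19630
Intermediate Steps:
Q(O, v) = 6 + O
((I - 7*3)*(-151))*Q(4, 12) = ((8 - 7*3)*(-151))*(6 + 4) = ((8 - 21)*(-151))*10 = -13*(-151)*10 = 1963*10 = 19630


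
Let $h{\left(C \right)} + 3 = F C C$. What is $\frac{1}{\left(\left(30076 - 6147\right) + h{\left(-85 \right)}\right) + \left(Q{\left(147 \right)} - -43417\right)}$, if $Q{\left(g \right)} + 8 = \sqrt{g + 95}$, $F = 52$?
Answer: $\frac{443035}{196280010983} - \frac{11 \sqrt{2}}{196280010983} \approx 2.2571 \cdot 10^{-6}$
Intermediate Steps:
$Q{\left(g \right)} = -8 + \sqrt{95 + g}$ ($Q{\left(g \right)} = -8 + \sqrt{g + 95} = -8 + \sqrt{95 + g}$)
$h{\left(C \right)} = -3 + 52 C^{2}$ ($h{\left(C \right)} = -3 + 52 C C = -3 + 52 C^{2}$)
$\frac{1}{\left(\left(30076 - 6147\right) + h{\left(-85 \right)}\right) + \left(Q{\left(147 \right)} - -43417\right)} = \frac{1}{\left(\left(30076 - 6147\right) - \left(3 - 52 \left(-85\right)^{2}\right)\right) - \left(-43409 - \sqrt{95 + 147}\right)} = \frac{1}{\left(23929 + \left(-3 + 52 \cdot 7225\right)\right) + \left(\left(-8 + \sqrt{242}\right) + 43417\right)} = \frac{1}{\left(23929 + \left(-3 + 375700\right)\right) + \left(\left(-8 + 11 \sqrt{2}\right) + 43417\right)} = \frac{1}{\left(23929 + 375697\right) + \left(43409 + 11 \sqrt{2}\right)} = \frac{1}{399626 + \left(43409 + 11 \sqrt{2}\right)} = \frac{1}{443035 + 11 \sqrt{2}}$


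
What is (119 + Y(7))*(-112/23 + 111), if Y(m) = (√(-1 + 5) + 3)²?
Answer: 351504/23 ≈ 15283.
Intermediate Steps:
Y(m) = 25 (Y(m) = (√4 + 3)² = (2 + 3)² = 5² = 25)
(119 + Y(7))*(-112/23 + 111) = (119 + 25)*(-112/23 + 111) = 144*(-112*1/23 + 111) = 144*(-112/23 + 111) = 144*(2441/23) = 351504/23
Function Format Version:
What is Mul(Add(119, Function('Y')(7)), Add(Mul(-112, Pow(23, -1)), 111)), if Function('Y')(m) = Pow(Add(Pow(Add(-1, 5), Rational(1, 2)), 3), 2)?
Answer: Rational(351504, 23) ≈ 15283.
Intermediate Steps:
Function('Y')(m) = 25 (Function('Y')(m) = Pow(Add(Pow(4, Rational(1, 2)), 3), 2) = Pow(Add(2, 3), 2) = Pow(5, 2) = 25)
Mul(Add(119, Function('Y')(7)), Add(Mul(-112, Pow(23, -1)), 111)) = Mul(Add(119, 25), Add(Mul(-112, Pow(23, -1)), 111)) = Mul(144, Add(Mul(-112, Rational(1, 23)), 111)) = Mul(144, Add(Rational(-112, 23), 111)) = Mul(144, Rational(2441, 23)) = Rational(351504, 23)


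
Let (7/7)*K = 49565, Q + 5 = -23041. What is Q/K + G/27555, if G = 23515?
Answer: 4612943/11876205 ≈ 0.38842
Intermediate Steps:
Q = -23046 (Q = -5 - 23041 = -23046)
K = 49565
Q/K + G/27555 = -23046/49565 + 23515/27555 = -23046*1/49565 + 23515*(1/27555) = -1002/2155 + 4703/5511 = 4612943/11876205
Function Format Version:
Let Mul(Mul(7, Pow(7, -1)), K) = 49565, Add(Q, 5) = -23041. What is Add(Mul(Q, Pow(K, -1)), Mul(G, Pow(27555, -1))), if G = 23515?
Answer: Rational(4612943, 11876205) ≈ 0.38842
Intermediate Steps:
Q = -23046 (Q = Add(-5, -23041) = -23046)
K = 49565
Add(Mul(Q, Pow(K, -1)), Mul(G, Pow(27555, -1))) = Add(Mul(-23046, Pow(49565, -1)), Mul(23515, Pow(27555, -1))) = Add(Mul(-23046, Rational(1, 49565)), Mul(23515, Rational(1, 27555))) = Add(Rational(-1002, 2155), Rational(4703, 5511)) = Rational(4612943, 11876205)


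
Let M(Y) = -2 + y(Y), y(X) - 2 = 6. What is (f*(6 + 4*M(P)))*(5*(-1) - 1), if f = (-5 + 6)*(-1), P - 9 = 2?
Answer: 180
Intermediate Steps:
P = 11 (P = 9 + 2 = 11)
y(X) = 8 (y(X) = 2 + 6 = 8)
M(Y) = 6 (M(Y) = -2 + 8 = 6)
f = -1 (f = 1*(-1) = -1)
(f*(6 + 4*M(P)))*(5*(-1) - 1) = (-(6 + 4*6))*(5*(-1) - 1) = (-(6 + 24))*(-5 - 1) = -1*30*(-6) = -30*(-6) = 180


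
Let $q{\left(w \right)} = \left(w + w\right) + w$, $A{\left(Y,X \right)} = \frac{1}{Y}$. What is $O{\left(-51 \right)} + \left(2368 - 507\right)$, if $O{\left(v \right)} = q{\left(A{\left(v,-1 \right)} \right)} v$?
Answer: $1864$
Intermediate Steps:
$q{\left(w \right)} = 3 w$ ($q{\left(w \right)} = 2 w + w = 3 w$)
$O{\left(v \right)} = 3$ ($O{\left(v \right)} = \frac{3}{v} v = 3$)
$O{\left(-51 \right)} + \left(2368 - 507\right) = 3 + \left(2368 - 507\right) = 3 + 1861 = 1864$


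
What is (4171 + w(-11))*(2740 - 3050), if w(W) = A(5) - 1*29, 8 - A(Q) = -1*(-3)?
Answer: -1285570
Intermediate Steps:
A(Q) = 5 (A(Q) = 8 - (-1)*(-3) = 8 - 1*3 = 8 - 3 = 5)
w(W) = -24 (w(W) = 5 - 1*29 = 5 - 29 = -24)
(4171 + w(-11))*(2740 - 3050) = (4171 - 24)*(2740 - 3050) = 4147*(-310) = -1285570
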